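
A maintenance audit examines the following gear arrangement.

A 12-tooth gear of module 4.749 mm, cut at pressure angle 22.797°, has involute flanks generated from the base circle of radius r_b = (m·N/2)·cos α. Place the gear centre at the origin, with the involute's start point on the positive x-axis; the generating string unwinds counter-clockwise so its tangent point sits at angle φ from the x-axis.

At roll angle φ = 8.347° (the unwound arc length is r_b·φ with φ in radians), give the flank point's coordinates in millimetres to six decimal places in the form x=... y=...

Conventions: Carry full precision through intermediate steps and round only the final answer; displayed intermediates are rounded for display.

single-mesh involute tooth geometry (12T wheel at module 4.749)
pitch radius r_p = m·N/2 = 4.749·12/2 = 28.494000
base radius r_b = r_p·cos α = 28.494000·cos 22.797° = 26.268147
roll angle φ = 8.347° = 0.14568263 rad
x = r_b·(cos φ + φ·sin φ) = 26.545420
y = r_b·(sin φ − φ·cos φ) = 0.027015

x=26.545420 y=0.027015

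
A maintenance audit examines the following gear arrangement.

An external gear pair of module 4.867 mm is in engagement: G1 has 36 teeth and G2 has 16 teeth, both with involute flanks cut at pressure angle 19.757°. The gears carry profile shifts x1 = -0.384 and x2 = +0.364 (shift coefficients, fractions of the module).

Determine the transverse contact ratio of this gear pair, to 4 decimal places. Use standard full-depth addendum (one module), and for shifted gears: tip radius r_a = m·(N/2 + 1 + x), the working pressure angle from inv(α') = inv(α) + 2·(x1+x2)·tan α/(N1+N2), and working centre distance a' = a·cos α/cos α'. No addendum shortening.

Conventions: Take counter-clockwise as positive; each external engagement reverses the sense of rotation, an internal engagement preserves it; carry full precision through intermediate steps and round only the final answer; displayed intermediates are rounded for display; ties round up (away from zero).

topology: single-mesh involute geometry — m = 4.867, 36T/16T pair
base radii: r_b1 = 82.449049, r_b2 = 36.644022
tip radii: r_a1 = 90.604072, r_a2 = 45.574588
inv(α') = inv(19.757°) + 2·(-0.384+0.364)·tan α/(36+16) = 0.01407363  ⇒  α' = 19.63346°
a' = a·cos α / cos α' = 126.5420·cos 19.757°/cos 19.63346° = 126.444367
action lengths: √(r_a1²−r_b1²) = 37.566637, √(r_a2²−r_b2²) = 27.097209
base pitch p_b = π·m·cos α = 14.390074
CR = (37.566637 + 27.097209 − 126.444367·sin 19.63346°)/14.390074 = 1.541225
contact ratio ≈ 1.5412

1.5412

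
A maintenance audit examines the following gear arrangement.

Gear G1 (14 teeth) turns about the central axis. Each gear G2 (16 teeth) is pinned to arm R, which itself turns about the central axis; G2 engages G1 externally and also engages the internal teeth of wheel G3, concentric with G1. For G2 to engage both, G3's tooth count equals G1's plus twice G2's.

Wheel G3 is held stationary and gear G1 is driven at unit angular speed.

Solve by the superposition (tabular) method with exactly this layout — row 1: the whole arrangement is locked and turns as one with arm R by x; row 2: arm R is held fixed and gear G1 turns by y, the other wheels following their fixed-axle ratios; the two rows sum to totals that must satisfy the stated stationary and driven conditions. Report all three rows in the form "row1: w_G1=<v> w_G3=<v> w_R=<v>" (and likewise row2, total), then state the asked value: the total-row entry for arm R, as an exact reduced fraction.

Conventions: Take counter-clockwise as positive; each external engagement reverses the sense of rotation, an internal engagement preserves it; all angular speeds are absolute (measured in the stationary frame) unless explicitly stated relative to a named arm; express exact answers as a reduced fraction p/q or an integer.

topology: planetary set — G1 14T / G2 16T / G3 46T, arm = carrier (Willis)
superposition row 1 [locked train]: every member turns x
superposition row 2 [arm held]: sun y, ring −(14/46)·y, arm 0
boundary: total ω_ring = x − (14/46)·y = 0 and total ω_sun = x + y = 1  ⇒  y = 23/30, x = 7/30
row 2 ring = −(14/46)·23/30 = -7/30
totals (row 1 + row 2): sun 7/30 + 23/30 = 1, ring 7/30 + (-7/30) = 0, arm 7/30 + 0 = 7/30
asked cell (total, arm) = 7/30

row1: w_G1=7/30 w_G3=7/30 w_R=7/30
row2: w_G1=23/30 w_G3=-7/30 w_R=0
total: w_G1=1 w_G3=0 w_R=7/30
asked value: 7/30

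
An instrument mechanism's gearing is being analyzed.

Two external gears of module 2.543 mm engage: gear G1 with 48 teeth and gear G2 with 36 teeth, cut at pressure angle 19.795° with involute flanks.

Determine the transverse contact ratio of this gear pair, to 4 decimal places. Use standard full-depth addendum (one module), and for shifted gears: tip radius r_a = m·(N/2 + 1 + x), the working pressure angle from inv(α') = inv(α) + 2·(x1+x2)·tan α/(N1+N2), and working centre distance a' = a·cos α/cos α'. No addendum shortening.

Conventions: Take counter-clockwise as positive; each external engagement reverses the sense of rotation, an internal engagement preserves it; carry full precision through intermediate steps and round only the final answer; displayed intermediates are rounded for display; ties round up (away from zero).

1.7303

topology: single-mesh involute geometry — m = 2.543, 48T/36T pair
base radii: r_b1 = 57.425639, r_b2 = 43.069229
tip radii: r_a1 = 63.575000, r_a2 = 48.317000
no profile shift: α' = α, a' = a
action lengths: √(r_a1²−r_b1²) = 27.277768, √(r_a2²−r_b2²) = 21.899178
base pitch p_b = π·m·cos α = 7.516999
CR = (27.277768 + 21.899178 − 106.806000·sin 19.79500°)/7.516999 = 1.730275
contact ratio ≈ 1.7303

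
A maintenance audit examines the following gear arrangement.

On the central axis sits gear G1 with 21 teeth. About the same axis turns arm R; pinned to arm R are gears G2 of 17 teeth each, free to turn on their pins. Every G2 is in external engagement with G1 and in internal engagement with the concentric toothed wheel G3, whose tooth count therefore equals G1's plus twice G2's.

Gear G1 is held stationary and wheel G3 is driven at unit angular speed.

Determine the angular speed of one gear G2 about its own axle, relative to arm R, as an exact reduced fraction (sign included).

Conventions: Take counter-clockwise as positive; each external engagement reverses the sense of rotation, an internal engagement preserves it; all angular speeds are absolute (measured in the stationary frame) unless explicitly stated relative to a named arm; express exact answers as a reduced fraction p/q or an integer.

1155/1292

class = planetary set [G3 = 21+2·17 = 55; Willis about the carrier]
ring teeth: 21 + 2·17 = 55
21(ω_sun−ω_arm) = −55(ω_ring−ω_arm),  ω_sun = 0, ω_ring = 1
21(0−ω_arm) = −55(1−ω_arm)  ⇒  76·ω_arm = 55  ⇒  ω_arm = 55/76
sun–planet mesh: 21·(0−55/76) = −17·(ω_p−ω_arm)  ⇒  ω_p−ω_arm = 1155/1292
exact speed ratio = 1155/1292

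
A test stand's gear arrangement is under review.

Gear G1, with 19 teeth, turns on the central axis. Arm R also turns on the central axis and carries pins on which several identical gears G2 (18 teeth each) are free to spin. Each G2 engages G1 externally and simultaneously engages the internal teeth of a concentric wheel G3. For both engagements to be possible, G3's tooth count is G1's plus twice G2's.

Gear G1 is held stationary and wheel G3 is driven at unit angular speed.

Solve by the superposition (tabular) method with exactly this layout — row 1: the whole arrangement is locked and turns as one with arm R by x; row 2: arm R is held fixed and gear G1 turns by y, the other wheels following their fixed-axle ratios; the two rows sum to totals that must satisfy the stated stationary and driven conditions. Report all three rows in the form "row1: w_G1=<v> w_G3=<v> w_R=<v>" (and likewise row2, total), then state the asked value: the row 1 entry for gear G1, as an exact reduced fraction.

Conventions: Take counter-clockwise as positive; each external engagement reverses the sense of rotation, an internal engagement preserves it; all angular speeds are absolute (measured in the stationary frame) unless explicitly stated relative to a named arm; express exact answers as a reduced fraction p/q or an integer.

topology: planetary set — G1 19T / G2 18T / G3 55T, arm = carrier (Willis)
superposition row 1 [locked train]: every member turns x
row 2 (arm held, sun turns y): ω_ring = −(19/55)·y, ω_arm = 0
boundary: total ω_sun = x + y = 0 and total ω_ring = x − (19/55)·y = 1  ⇒  y = -55/74, x = 55/74
row 2 ring = −(19/55)·(-55/74) = 19/74
totals (row 1 + row 2): sun 55/74 + (-55/74) = 0, ring 55/74 + 19/74 = 1, arm 55/74 + 0 = 55/74
asked cell (row1, sun) = 55/74

row1: w_G1=55/74 w_G3=55/74 w_R=55/74
row2: w_G1=-55/74 w_G3=19/74 w_R=0
total: w_G1=0 w_G3=1 w_R=55/74
asked value: 55/74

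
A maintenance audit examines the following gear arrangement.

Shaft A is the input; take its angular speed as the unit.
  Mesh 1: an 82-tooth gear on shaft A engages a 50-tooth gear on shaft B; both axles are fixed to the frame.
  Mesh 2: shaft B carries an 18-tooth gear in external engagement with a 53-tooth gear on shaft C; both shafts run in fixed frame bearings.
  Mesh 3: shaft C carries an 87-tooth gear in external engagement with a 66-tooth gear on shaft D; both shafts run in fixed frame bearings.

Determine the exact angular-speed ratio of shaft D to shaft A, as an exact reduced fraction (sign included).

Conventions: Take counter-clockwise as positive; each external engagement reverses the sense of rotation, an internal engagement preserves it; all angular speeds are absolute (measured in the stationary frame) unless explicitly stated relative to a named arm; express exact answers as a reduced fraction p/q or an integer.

-10701/14575

class = fixed-axis compound train [3 meshes; 3 ratios multiply, 3 sense flips]
mesh 1 [82T→50T]: running ratio 41/25, sense −
mesh 2 [18T→53T]: running ratio 738/1325, sense +
mesh 3 [87T→66T]: running ratio 10701/14575, sense −
ω_out/ω_in = -10701/14575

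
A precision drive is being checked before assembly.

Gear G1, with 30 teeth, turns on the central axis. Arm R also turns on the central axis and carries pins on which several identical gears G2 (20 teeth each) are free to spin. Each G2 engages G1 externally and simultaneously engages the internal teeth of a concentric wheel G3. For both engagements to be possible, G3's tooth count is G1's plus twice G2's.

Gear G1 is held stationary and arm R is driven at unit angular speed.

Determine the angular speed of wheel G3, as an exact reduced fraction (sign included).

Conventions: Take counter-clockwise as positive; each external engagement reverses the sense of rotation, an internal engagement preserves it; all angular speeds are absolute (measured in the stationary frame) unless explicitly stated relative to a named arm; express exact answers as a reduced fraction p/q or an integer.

planetary set (30T centre, 20T on arm, 70T internal) — Willis relation
ring teeth: 30 + 2·20 = 70
30(ω_sun−ω_arm) = −70(ω_ring−ω_arm),  ω_sun = 0, ω_arm = 1
ω_ring = 1 − (30/70)(0−1) = 10/7
exact speed ratio = 10/7

10/7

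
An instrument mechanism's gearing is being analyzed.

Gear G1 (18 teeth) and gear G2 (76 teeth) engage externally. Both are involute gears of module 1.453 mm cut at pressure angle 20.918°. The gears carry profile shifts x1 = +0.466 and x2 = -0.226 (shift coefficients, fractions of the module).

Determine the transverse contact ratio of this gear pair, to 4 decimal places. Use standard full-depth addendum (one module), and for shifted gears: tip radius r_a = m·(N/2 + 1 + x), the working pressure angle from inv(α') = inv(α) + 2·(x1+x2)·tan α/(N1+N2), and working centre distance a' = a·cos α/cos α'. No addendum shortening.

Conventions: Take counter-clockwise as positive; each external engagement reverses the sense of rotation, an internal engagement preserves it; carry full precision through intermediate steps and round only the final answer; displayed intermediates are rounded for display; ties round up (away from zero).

1.5020

recognized (one external pair, fixed centres): single-mesh tooth geometry, m = 1.453, N1 = 18, N2 = 76
base radii: r_b1 = 12.215126, r_b2 = 51.574975
tip radii: r_a1 = 15.207098, r_a2 = 56.338622
inv(α') = inv(20.918°) + 2·(+0.466-0.226)·tan α/(18+76) = 0.01908668  ⇒  α' = 21.65460°
a' = a·cos α / cos α' = 68.2910·cos 20.918°/cos 21.65460° = 68.633921
action lengths: √(r_a1²−r_b1²) = 9.057954, √(r_a2²−r_b2²) = 22.672941
base pitch p_b = π·m·cos α = 4.263883
CR = (9.057954 + 22.672941 − 68.633921·sin 21.65460°)/4.263883 = 1.501980
contact ratio ≈ 1.5020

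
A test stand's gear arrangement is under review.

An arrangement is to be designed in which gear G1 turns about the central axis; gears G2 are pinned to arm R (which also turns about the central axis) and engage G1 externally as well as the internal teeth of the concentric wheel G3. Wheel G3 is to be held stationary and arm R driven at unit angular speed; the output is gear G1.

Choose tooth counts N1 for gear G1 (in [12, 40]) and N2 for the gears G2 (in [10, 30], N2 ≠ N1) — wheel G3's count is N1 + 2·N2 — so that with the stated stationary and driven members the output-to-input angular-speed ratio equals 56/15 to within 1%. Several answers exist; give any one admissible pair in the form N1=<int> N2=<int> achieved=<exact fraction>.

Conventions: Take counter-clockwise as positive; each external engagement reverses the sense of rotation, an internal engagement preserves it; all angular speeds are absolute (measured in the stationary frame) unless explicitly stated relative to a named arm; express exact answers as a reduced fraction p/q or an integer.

class = planetary set [ratio 56/15 wanted; Willis about the carrier]
Willis with ω_ring = 0: ω_sun/ω_arm = (N1+N3)/N1; set equal to 56/15  ⇒  N3/N1 = 56/15 − 1 = 41/15
N3 = N1 + 2·N2  ⇒  N2/N1 = (N3/N1 − 1)/2 = (41/15 − 1)/2 = 13/15
smallest multiple with N1 ≥ 12 and N2 ≥ 10: k = 1  ⇒  N1 = 1·15 = 15, N2 = 1·13 = 13 (N1 ≤ 40, N2 ≤ 30, N2 ≠ N1 ✓), N3 = 15 + 2·13 = 41
check: (N1+N3)/N1 with N1 = 15, N3 = 41 gives 56/15; |achieved − target| = 0 ≤ 14/375 ✓

N1=15 N2=13 achieved=56/15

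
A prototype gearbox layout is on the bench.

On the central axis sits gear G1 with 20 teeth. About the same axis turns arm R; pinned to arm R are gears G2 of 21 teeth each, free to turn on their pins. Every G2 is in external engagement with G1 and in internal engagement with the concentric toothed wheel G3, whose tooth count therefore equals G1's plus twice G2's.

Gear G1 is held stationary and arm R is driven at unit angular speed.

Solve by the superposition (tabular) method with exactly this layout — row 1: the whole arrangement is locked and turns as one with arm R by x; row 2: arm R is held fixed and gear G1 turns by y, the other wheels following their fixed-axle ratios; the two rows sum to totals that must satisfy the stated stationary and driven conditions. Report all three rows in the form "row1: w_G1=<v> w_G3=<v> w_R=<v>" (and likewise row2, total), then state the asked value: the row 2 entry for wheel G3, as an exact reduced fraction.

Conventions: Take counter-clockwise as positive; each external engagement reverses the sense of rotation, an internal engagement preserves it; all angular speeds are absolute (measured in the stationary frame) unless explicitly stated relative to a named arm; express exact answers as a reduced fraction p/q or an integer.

row1: w_G1=1 w_G3=1 w_R=1
row2: w_G1=-1 w_G3=10/31 w_R=0
total: w_G1=0 w_G3=41/31 w_R=1
asked value: 10/31

planetary set (20T centre, 21T on arm, 62T internal) — Willis relation
superposition row 1 [locked train]: every member turns x
row 2: sun turns y, ring = −(20/62)·y, arm 0
boundary: total ω_sun = x + y = 0 and total ω_arm = x = 1  ⇒  y = -1, x = 1
row 2 ring = −(20/62)·(-1) = 10/31
totals (row 1 + row 2): sun 1 + (-1) = 0, ring 1 + 10/31 = 41/31, arm 1 + 0 = 1
asked cell (row2, ring) = 10/31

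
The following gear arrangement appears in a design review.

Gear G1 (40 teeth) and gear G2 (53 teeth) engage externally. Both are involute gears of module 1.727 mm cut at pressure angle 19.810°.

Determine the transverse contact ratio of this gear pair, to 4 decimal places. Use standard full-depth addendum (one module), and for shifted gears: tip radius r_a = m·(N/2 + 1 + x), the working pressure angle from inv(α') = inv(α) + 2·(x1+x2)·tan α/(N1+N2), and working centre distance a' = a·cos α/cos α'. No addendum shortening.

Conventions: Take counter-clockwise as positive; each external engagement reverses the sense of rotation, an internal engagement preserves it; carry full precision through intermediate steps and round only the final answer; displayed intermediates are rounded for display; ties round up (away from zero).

1.7490

recognized (one external pair, fixed centres): single-mesh tooth geometry, m = 1.727, N1 = 40, N2 = 53
base radii: r_b1 = 32.495979, r_b2 = 43.057172
tip radii: r_a1 = 36.267000, r_a2 = 47.492500
no profile shift: α' = α, a' = a
action lengths: √(r_a1²−r_b1²) = 16.103000, √(r_a2²−r_b2²) = 20.040396
base pitch p_b = π·m·cos α = 5.104456
CR = (16.103000 + 20.040396 − 80.305500·sin 19.81000°)/5.104456 = 1.748999
contact ratio ≈ 1.7490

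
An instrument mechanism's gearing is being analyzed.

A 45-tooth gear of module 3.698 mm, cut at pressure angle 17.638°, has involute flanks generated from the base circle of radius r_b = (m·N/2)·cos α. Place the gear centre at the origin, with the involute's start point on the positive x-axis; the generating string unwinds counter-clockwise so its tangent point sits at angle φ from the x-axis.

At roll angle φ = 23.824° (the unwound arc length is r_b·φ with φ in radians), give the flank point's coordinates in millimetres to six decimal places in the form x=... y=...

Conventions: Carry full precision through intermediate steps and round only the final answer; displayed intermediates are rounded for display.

x=85.854824 y=1.867520

single-mesh involute tooth geometry (45T wheel at module 3.698)
pitch radius r_p = m·N/2 = 3.698·45/2 = 83.205000
base radius r_b = r_p·cos α = 83.205000·cos 17.638° = 79.293526
roll angle φ = 23.824° = 0.41580724 rad
x = r_b·(cos φ + φ·sin φ) = 85.854824
y = r_b·(sin φ − φ·cos φ) = 1.867520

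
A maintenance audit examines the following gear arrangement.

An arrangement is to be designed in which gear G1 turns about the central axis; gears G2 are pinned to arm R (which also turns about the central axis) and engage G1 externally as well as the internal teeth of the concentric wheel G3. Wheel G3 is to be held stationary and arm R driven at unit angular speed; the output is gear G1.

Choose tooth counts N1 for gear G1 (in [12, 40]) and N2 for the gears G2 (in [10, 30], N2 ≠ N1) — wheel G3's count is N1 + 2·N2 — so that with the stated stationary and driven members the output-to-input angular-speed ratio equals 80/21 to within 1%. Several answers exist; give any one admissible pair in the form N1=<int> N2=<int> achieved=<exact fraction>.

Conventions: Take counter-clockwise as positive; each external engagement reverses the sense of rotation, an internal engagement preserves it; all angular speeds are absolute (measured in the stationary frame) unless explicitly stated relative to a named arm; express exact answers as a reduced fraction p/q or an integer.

N1=21 N2=19 achieved=80/21

class = planetary set [ratio 80/21 wanted; Willis about the carrier]
Willis with ω_ring = 0: ω_sun/ω_arm = (N1+N3)/N1; set equal to 80/21  ⇒  N3/N1 = 80/21 − 1 = 59/21
N3 = N1 + 2·N2  ⇒  N2/N1 = (N3/N1 − 1)/2 = (59/21 − 1)/2 = 19/21
smallest multiple with N1 ≥ 12 and N2 ≥ 10: k = 1  ⇒  N1 = 1·21 = 21, N2 = 1·19 = 19 (N1 ≤ 40, N2 ≤ 30, N2 ≠ N1 ✓), N3 = 21 + 2·19 = 59
check: (N1+N3)/N1 with N1 = 21, N3 = 59 gives 80/21; |achieved − target| = 0 ≤ 4/105 ✓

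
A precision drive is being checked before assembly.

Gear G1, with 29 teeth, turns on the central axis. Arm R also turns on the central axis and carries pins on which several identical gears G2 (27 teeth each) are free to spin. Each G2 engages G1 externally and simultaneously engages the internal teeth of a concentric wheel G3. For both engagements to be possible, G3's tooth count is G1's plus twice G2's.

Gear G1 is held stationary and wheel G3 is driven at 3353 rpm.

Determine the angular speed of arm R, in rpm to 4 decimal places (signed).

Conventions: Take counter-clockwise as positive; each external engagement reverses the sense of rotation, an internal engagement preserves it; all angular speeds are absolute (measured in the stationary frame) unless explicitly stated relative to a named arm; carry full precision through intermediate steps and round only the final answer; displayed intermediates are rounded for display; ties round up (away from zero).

+2484.8125 rpm

recognized (axles ride arm R): planetary set, 29/27/83 teeth
normalise by the input: solve with ω_ring = 1, then scale by 3353 rpm
ring teeth: 29 + 2·27 = 83
29(ω_sun−ω_arm) = −83(ω_ring−ω_arm),  ω_sun = 0, ω_ring = 1
29(0−ω_arm) = −83(1−ω_arm)  ⇒  112·ω_arm = 83  ⇒  ω_arm = 83/112
scale: ω_arm = 83/112 × 3353 rpm = +2484.8125 rpm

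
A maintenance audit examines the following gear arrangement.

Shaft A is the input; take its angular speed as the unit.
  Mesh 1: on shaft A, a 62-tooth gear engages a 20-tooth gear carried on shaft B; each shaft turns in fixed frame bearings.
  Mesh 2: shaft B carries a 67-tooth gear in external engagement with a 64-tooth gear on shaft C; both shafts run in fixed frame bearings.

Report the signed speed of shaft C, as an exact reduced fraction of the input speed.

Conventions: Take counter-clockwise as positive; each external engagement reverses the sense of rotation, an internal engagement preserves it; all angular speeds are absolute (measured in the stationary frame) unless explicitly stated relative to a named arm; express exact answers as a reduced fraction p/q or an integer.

2-mesh fixed-axis compound train (all bearings frame-fixed)
mesh 1 [62T→20T]: |ω|/ω_in = 1×62/20 = 31/10, sense flips to −
mesh 2 [67T→64T]: |ω|/ω_in = (31/10)×67/64 = 2077/640, sense flips to +
signed output speed (× input speed) = 2077/640

2077/640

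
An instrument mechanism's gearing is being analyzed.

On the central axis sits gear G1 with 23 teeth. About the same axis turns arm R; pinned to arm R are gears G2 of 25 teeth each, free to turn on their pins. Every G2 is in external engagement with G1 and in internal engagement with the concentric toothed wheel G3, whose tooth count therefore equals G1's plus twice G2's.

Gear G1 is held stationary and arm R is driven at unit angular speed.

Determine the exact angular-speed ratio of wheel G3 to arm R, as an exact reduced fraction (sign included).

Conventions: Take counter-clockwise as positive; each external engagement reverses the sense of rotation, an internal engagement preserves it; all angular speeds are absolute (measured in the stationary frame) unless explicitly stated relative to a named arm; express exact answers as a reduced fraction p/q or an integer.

class = planetary set [G3 = 23+2·25 = 73; Willis about the carrier]
ring teeth: 23 + 2·25 = 73
23(ω_sun−ω_arm) = −73(ω_ring−ω_arm),  ω_sun = 0, ω_arm = 1
ω_ring = 1 − (23/73)(0−1) = 96/73
ω_out/ω_in = 96/73

96/73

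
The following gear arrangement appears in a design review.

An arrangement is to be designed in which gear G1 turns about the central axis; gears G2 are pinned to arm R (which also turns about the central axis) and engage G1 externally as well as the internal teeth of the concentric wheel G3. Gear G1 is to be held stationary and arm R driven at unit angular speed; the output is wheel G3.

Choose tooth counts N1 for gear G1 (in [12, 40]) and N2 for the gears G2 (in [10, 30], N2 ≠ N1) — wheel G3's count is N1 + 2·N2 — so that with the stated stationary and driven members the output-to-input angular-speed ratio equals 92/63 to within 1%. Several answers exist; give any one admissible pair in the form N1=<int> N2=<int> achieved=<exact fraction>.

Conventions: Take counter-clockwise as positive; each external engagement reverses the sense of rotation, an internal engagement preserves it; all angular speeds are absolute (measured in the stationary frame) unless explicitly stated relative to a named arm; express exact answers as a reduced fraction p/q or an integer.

N1=29 N2=17 achieved=92/63

planetary set to be sized for 92/63 (Willis relation)
Willis with ω_sun = 0: ω_ring/ω_arm = (N1+N3)/N3; set equal to 92/63  ⇒  N3/N1 = 1/(92/63 − 1) = 63/29
N3 = N1 + 2·N2  ⇒  N2/N1 = (N3/N1 − 1)/2 = (63/29 − 1)/2 = 17/29
smallest multiple with N1 ≥ 12 and N2 ≥ 10: k = 1  ⇒  N1 = 1·29 = 29, N2 = 1·17 = 17 (N1 ≤ 40, N2 ≤ 30, N2 ≠ N1 ✓), N3 = 29 + 2·17 = 63
check: (N1+N3)/N3 with N1 = 29, N3 = 63 gives 92/63; |achieved − target| = 0 ≤ 23/1575 ✓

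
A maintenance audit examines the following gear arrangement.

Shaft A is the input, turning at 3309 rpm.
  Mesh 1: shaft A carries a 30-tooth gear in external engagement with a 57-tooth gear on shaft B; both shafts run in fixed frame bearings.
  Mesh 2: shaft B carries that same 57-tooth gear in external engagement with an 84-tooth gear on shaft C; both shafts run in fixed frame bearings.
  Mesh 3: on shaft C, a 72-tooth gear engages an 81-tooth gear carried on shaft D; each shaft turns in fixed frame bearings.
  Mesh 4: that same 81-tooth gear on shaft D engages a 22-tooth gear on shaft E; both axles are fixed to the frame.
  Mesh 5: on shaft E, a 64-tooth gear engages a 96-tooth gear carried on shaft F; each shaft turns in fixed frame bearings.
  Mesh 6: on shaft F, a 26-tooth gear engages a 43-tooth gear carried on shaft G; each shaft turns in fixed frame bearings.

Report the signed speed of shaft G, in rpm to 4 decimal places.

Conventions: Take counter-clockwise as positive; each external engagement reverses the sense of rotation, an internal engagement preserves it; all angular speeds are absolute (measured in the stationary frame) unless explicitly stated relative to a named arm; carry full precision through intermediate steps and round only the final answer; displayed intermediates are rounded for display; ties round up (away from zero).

+1559.0577 rpm

6-mesh fixed-axis compound train (all bearings frame-fixed)
mesh 1 [30T→57T]: ω = 3309.0000×30/57 = 1741.5789 rpm, sense flips to −
mesh 2 [57T→84T]: ω = 1741.5789×57/84 = 1181.7857 rpm, sense flips to +
mesh 3 [72T→81T]: ω = 1181.7857×72/81 = 1050.4762 rpm, sense flips to −
mesh 4 [81T→22T]: ω = 1050.4762×81/22 = 3867.6623 rpm, sense flips to +
mesh 5 [64T→96T]: ω = 3867.6623×64/96 = 2578.4416 rpm, sense flips to −
mesh 6 [26T→43T]: ω = 2578.4416×26/43 = 1559.0577 rpm, sense flips to +
signed output speed = +1559.0577 rpm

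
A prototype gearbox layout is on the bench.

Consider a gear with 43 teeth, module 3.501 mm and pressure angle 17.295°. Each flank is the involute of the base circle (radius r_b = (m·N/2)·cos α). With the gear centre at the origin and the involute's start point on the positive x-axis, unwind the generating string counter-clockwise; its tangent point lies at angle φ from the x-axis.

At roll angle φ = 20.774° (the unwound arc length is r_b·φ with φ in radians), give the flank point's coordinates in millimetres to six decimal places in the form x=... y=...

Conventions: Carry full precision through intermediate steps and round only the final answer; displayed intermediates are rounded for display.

topology: single-mesh involute geometry — m = 3.501, N = 43
pitch radius r_p = m·N/2 = 3.501·43/2 = 75.271500
base radius r_b = r_p·cos α = 75.271500·cos 17.295° = 71.868231
roll angle φ = 20.774° = 0.36257470 rad
x = r_b·(cos φ + φ·sin φ) = 76.438022
y = r_b·(sin φ − φ·cos φ) = 1.126907

x=76.438022 y=1.126907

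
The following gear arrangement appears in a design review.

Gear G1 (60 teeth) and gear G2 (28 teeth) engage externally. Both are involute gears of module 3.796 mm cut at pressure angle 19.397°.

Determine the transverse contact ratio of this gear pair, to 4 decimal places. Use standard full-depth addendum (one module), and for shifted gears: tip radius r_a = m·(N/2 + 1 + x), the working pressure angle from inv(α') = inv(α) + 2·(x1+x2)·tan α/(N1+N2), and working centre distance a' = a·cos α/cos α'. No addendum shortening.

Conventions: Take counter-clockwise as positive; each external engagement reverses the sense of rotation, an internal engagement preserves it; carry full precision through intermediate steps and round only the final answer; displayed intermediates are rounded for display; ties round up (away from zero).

1.7418

recognized (one external pair, fixed centres): single-mesh tooth geometry, m = 3.796, N1 = 60, N2 = 28
base radii: r_b1 = 107.416177, r_b2 = 50.127549
tip radii: r_a1 = 117.676000, r_a2 = 56.940000
no profile shift: α' = α, a' = a
action lengths: √(r_a1²−r_b1²) = 48.056279, √(r_a2²−r_b2²) = 27.007266
base pitch p_b = π·m·cos α = 11.248596
CR = (48.056279 + 27.007266 − 167.024000·sin 19.39700°)/11.248596 = 1.741810
contact ratio ≈ 1.7418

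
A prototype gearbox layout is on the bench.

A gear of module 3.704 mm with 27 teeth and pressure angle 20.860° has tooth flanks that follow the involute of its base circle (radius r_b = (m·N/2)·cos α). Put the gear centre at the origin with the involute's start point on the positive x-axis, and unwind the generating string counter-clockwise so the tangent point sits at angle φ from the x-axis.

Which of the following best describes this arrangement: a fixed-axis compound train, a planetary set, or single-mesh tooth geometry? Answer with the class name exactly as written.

recognized (one wheel, involute flank): single-mesh tooth geometry, m = 3.704, N = 27
classification: single-mesh tooth geometry

single-mesh tooth geometry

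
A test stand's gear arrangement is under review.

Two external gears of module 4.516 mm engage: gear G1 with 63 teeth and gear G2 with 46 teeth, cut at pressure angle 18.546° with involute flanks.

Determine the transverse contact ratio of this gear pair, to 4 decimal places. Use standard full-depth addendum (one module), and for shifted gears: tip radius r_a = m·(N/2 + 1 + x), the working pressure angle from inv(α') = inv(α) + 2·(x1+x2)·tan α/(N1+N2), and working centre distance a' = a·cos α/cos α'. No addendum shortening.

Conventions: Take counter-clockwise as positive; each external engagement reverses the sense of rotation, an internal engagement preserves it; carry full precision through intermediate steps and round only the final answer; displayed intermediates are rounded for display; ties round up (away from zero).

class = single-mesh tooth geometry [involute pair 63T × 46T, m = 4.516]
base radii: r_b1 = 134.866551, r_b2 = 98.473989
tip radii: r_a1 = 146.770000, r_a2 = 108.384000
no profile shift: α' = α, a' = a
action lengths: √(r_a1²−r_b1²) = 57.900314, √(r_a2²−r_b2²) = 45.276538
base pitch p_b = π·m·cos α = 13.450659
CR = (57.900314 + 45.276538 − 246.122000·sin 18.54600°)/13.450659 = 1.850752
contact ratio ≈ 1.8508

1.8508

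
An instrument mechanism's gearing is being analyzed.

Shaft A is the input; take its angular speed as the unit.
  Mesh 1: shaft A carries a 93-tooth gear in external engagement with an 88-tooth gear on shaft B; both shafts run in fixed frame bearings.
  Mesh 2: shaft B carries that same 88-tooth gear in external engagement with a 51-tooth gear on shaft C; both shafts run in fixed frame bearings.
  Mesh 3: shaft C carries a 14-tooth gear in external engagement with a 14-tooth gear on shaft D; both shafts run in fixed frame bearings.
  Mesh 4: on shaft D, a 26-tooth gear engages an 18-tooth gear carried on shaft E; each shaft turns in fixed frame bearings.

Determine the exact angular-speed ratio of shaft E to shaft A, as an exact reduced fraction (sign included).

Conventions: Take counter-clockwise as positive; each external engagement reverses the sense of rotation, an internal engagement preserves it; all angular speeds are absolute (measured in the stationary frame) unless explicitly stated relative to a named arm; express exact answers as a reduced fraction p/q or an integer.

403/153

class = fixed-axis compound train [4 meshes; 4 ratios multiply, 4 sense flips]
mesh 1 [93T→88T]: running ratio 93/88, sense −
mesh 2 [88T→51T]: running ratio 31/17, sense +
mesh 3 [14T→14T]: running ratio 31/17, sense −
mesh 4 [26T→18T]: running ratio 403/153, sense +
ω_out/ω_in = 403/153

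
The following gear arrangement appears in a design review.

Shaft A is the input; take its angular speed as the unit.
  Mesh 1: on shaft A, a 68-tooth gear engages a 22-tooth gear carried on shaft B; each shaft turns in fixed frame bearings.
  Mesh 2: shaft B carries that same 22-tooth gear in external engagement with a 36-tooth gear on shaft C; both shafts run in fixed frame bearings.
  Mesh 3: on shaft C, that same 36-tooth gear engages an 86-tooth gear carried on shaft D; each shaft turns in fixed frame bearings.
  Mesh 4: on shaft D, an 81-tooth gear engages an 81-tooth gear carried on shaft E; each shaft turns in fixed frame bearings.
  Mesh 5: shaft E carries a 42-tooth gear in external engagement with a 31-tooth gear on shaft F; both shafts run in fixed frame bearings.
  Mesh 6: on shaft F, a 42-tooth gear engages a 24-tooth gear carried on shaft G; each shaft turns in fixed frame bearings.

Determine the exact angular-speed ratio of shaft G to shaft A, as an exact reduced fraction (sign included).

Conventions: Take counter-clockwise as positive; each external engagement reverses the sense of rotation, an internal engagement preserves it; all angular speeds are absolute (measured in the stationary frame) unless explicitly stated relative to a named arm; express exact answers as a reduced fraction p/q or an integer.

class = fixed-axis compound train [6 meshes; 6 ratios multiply, 6 sense flips]
mesh 1 [68T→22T]: running ratio 34/11, sense −
mesh 2 [22T→36T]: running ratio 17/9, sense +
mesh 3 [36T→86T]: running ratio 34/43, sense −
mesh 4 [81T→81T]: running ratio 34/43, sense +
mesh 5 [42T→31T]: running ratio 1428/1333, sense −
mesh 6 [42T→24T]: running ratio 2499/1333, sense +
ω_out/ω_in = 2499/1333

2499/1333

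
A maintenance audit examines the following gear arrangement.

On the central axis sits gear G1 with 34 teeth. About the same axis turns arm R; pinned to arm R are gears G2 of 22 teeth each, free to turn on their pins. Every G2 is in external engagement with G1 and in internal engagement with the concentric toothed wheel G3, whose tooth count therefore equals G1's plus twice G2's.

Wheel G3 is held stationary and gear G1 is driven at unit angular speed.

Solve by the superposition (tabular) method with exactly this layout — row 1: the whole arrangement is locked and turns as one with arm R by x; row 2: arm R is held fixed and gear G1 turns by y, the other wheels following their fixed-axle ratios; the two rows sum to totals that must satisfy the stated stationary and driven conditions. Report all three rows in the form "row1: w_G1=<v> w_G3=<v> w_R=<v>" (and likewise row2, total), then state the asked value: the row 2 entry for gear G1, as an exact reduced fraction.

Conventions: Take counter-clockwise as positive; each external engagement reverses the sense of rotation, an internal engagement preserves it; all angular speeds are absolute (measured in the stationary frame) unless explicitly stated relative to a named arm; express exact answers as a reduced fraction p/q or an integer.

row1: w_G1=17/56 w_G3=17/56 w_R=17/56
row2: w_G1=39/56 w_G3=-17/56 w_R=0
total: w_G1=1 w_G3=0 w_R=17/56
asked value: 39/56

topology: planetary set — G1 34T / G2 22T / G3 78T, arm = carrier (Willis)
row 1 — lock + rotate with arm: ω_sun = ω_ring = ω_arm = x
row 2 (arm held, sun turns y): ω_ring = −(34/78)·y, ω_arm = 0
boundary: total ω_ring = x − (34/78)·y = 0 and total ω_sun = x + y = 1  ⇒  y = 39/56, x = 17/56
row 2 ring = −(34/78)·39/56 = -17/56
totals (row 1 + row 2): sun 17/56 + 39/56 = 1, ring 17/56 + (-17/56) = 0, arm 17/56 + 0 = 17/56
asked cell (row2, sun) = 39/56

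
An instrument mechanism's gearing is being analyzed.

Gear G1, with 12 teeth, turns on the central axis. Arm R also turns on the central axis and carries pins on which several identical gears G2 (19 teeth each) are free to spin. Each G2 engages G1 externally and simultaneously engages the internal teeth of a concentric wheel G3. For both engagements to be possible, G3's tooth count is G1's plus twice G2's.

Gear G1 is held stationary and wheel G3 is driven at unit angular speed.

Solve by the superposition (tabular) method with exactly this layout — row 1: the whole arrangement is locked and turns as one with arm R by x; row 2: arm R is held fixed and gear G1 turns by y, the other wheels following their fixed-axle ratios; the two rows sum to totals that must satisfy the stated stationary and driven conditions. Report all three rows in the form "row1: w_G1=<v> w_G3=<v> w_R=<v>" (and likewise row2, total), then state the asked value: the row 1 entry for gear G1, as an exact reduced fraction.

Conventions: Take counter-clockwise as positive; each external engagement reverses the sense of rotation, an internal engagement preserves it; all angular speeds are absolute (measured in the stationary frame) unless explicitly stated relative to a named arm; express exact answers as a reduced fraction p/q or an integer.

row1: w_G1=25/31 w_G3=25/31 w_R=25/31
row2: w_G1=-25/31 w_G3=6/31 w_R=0
total: w_G1=0 w_G3=1 w_R=25/31
asked value: 25/31

class = planetary set [G3 = 12+2·19 = 50; Willis about the carrier]
row 1 — lock + rotate with arm: ω_sun = ω_ring = ω_arm = x
row 2 (arm held, sun turns y): ω_ring = −(12/50)·y, ω_arm = 0
boundary: total ω_sun = x + y = 0 and total ω_ring = x − (12/50)·y = 1  ⇒  y = -25/31, x = 25/31
row 2 ring = −(12/50)·(-25/31) = 6/31
totals (row 1 + row 2): sun 25/31 + (-25/31) = 0, ring 25/31 + 6/31 = 1, arm 25/31 + 0 = 25/31
asked cell (row1, sun) = 25/31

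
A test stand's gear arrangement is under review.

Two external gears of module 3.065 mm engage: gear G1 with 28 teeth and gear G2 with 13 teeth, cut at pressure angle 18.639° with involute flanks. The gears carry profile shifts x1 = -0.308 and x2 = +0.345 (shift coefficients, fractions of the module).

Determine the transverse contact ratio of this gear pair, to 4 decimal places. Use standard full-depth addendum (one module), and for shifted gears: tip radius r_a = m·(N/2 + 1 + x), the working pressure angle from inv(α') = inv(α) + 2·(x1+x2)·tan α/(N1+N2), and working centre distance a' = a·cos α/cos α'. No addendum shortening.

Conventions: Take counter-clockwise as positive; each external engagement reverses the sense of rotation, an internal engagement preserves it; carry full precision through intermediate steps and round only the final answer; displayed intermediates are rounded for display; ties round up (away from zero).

recognized (one external pair, fixed centres): single-mesh tooth geometry, m = 3.065, N1 = 28, N2 = 13
base radii: r_b1 = 40.659417, r_b2 = 18.877586
tip radii: r_a1 = 45.030980, r_a2 = 24.044925
inv(α') = inv(18.639°) + 2·(-0.308+0.345)·tan α/(28+13) = 0.01259198  ⇒  α' = 18.94032°
a' = a·cos α / cos α' = 62.8325·cos 18.639°/cos 18.94032° = 62.945025
action lengths: √(r_a1²−r_b1²) = 19.354611, √(r_a2²−r_b2²) = 14.892788
base pitch p_b = π·m·cos α = 9.123952
CR = (19.354611 + 14.892788 − 62.945025·sin 18.94032°)/9.123952 = 1.514311
contact ratio ≈ 1.5143

1.5143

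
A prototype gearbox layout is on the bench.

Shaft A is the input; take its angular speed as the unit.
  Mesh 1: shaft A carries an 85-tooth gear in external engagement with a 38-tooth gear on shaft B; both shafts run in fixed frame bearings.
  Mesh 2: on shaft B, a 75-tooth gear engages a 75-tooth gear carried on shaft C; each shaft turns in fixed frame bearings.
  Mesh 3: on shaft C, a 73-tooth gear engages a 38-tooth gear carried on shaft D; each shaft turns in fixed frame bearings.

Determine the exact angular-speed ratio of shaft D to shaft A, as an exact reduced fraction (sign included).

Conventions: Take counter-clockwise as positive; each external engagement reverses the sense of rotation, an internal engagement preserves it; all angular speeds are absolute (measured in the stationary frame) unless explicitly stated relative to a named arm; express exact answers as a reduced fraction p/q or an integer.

class = fixed-axis compound train [3 meshes; 3 ratios multiply, 3 sense flips]
mesh 1 [85T→38T]: running ratio 85/38, sense −
mesh 2 [75T→75T]: running ratio 85/38, sense +
mesh 3 [73T→38T]: running ratio 6205/1444, sense −
ω_out/ω_in = -6205/1444

-6205/1444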